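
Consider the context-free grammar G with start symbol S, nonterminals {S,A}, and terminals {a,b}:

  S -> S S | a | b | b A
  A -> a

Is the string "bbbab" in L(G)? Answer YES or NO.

Convert to CNF:
  S -> S S | T0 A | a | b
  A -> a
  T0 -> b

CYK table (by increasing span):
  cell(0,0) b: {S,T0}  orig:{S}
  cell(1,1) b: {S,T0}  orig:{S}
  cell(2,2) b: {S,T0}  orig:{S}
  cell(3,3) a: {A,S}
  cell(4,4) b: {S,T0}  orig:{S}
  cell(0,1) bb: {S}
  cell(1,2) bb: {S}
  cell(2,3) ba: {S}
  cell(3,4) ab: {S}
  cell(0,2) bbb: {S}
  cell(1,3) bba: {S}
  cell(2,4) bab: {S}
  cell(0,3) bbba: {S}
  cell(1,4) bbab: {S}
  cell(0,4) bbbab: {S}

S ∈ T[0,4] ⇒ YES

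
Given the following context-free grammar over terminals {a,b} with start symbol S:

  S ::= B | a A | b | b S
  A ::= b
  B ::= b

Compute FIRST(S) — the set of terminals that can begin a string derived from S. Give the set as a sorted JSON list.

FIRST iteration:
pass 1:
  A via A→b: +{b}
  B via B→b: +{b}
  S via S→B: +{b}
  S via S→a A: +{a}
  FIRST(S)={a,b}  FIRST(A)={b}  FIRST(B)={b}
pass 2: — fixpoint
  FIRST(S)={a,b}  FIRST(A)={b}  FIRST(B)={b}

FIRST(S) = ["a", "b"]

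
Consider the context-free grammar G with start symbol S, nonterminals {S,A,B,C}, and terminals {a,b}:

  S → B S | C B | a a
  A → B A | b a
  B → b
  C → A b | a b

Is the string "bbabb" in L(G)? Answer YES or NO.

Convert to CNF:
  S -> B S | C B | T1 T1
  A -> B A | T0 T1
  B -> b
  C -> A T0 | T1 T0
  T0 -> b
  T1 -> a

CYK fill:
  [0..0]={B,T0}  "b"  orig:{B}
  [1..1]={B,T0}  "b"  orig:{B}
  [2..2]={T1}  "a"  orig:{}
  [3..3]={B,T0}  "b"  orig:{B}
  [4..4]={B,T0}  "b"  orig:{B}
  [0..1]=∅  "bb"
  [1..2]={A}  "ba"
  [2..3]={C}  "ab"
  [3..4]=∅  "bb"
  [0..2]={A}  "bba"
  [1..3]={C}  "bab"
  [2..4]={S}  "abb"
  [0..3]={C}  "bbab"
  [1..4]={S}  "babb"
  [0..4]={S}  "bbabb"

S ∈ T[0,4] ⇒ YES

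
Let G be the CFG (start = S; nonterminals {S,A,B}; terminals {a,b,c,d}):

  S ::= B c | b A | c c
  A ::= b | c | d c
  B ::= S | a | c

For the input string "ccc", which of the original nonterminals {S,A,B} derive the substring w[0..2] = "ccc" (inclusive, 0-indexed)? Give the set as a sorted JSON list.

CNF form of G:
  S -> B T1 | T1 T1 | T2 A
  A -> T0 T1 | b | c
  B -> B T1 | T1 T1 | T2 A | a | c
  T0 -> d
  T1 -> c
  T2 -> b

CYK table (by increasing span) — only the sub-triangle for w[0..2]:
  cell(0,0) c: {A,B,T1}  orig:{A,B}
  cell(1,1) c: {A,B,T1}  orig:{A,B}
  cell(2,2) c: {A,B,T1}  orig:{A,B}
  cell(0,1) cc: {B,S}
  cell(1,2) cc: {B,S}
  cell(0,2) ccc: {B,S}

Original NTs in T[0,2] deriving "ccc": ["B", "S"]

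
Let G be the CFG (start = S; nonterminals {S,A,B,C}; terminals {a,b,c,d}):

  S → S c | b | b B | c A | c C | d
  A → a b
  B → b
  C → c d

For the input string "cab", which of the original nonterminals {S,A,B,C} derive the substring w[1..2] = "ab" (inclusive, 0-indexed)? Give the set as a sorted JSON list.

CNF form of G:
  S -> S T2 | T1 B | T2 A | T2 C | b | d
  A -> T0 T1
  B -> b
  C -> T2 T3
  T0 -> a
  T1 -> b
  T2 -> c
  T3 -> d

Fill CYK table bottom-up — only the sub-triangle for w[1..2]:
  T[1,1] 'a' = {T0}  orig:{}
  T[2,2] 'b' = {B,S,T1}  orig:{B,S}
  T[1,2] 'ab' = {A}

Original NTs in T[1,2] deriving "ab": ["A"]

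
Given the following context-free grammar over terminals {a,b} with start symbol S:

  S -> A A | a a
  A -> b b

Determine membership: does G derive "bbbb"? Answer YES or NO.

CNF form of G:
  S -> A A | T1 T1
  A -> T0 T0
  T0 -> b
  T1 -> a

CYK fill:
  cell(0,0) b: {T0}  orig:{}
  cell(1,1) b: {T0}  orig:{}
  cell(2,2) b: {T0}  orig:{}
  cell(3,3) b: {T0}  orig:{}
  cell(0,1) bb: {A}
  cell(1,2) bb: {A}
  cell(2,3) bb: {A}
  cell(0,2) bbb: ∅
  cell(1,3) bbb: ∅
  cell(0,3) bbbb: {S}

S ∈ T[0,3] ⇒ YES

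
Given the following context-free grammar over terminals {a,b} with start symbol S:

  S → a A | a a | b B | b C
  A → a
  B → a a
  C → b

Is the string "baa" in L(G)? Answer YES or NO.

Convert to CNF:
  S -> T0 A | T0 T0 | T1 B | T1 C
  A -> a
  B -> T0 T0
  C -> b
  T0 -> a
  T1 -> b

CYK fill:
  [0..0]={C,T1}  "b"  orig:{C}
  [1..1]={A,T0}  "a"  orig:{A}
  [2..2]={A,T0}  "a"  orig:{A}
  [0..1]=∅  "ba"
  [1..2]={B,S}  "aa"
  [0..2]={S}  "baa"

S ∈ T[0,2] ⇒ YES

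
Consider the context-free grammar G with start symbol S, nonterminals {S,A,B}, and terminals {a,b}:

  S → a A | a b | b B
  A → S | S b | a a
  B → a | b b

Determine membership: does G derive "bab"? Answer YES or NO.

Convert to CNF:
  S -> T0 B | T1 A | T1 T0
  A -> S T0 | T0 B | T1 A | T1 T0 | T1 T1
  B -> T0 T0 | a
  T0 -> b
  T1 -> a

Fill CYK table bottom-up:
  cell(0,0) b: {T0}  orig:{}
  cell(1,1) a: {B,T1}  orig:{B}
  cell(2,2) b: {T0}  orig:{}
  cell(0,1) ba: {A,S}
  cell(1,2) ab: {A,S}
  cell(0,2) bab: {A}

S ∉ T[0,2] ⇒ NO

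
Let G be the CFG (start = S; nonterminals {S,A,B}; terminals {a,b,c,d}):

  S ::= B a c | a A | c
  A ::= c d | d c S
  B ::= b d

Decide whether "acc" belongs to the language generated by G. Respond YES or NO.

Convert to CNF:
  S -> B X5 | T3 A | c
  A -> T0 T1 | T1 X4
  B -> T2 T1
  T0 -> c
  T1 -> d
  T2 -> b
  T3 -> a
  X4 -> T0 S
  X5 -> T3 T0

Fill CYK table bottom-up:
  [0..0]={T3}  "a"  orig:{}
  [1..1]={S,T0}  "c"  orig:{S}
  [2..2]={S,T0}  "c"  orig:{S}
  [0..1]={X5}  "ac"  orig:{}
  [1..2]={X4}  "cc"  orig:{}
  [0..2]=∅  "acc"

S ∉ T[0,2] ⇒ NO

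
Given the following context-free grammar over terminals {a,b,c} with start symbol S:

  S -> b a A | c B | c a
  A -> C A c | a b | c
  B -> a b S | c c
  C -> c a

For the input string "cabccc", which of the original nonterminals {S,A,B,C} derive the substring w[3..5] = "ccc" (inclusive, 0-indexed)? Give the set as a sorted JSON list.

CNF form of G:
  S -> T0 B | T0 T1 | T2 X5
  A -> C X3 | T1 T2 | c
  B -> T0 T0 | T1 X4
  C -> T0 T1
  T0 -> c
  T1 -> a
  T2 -> b
  X3 -> A T0
  X4 -> T2 S
  X5 -> T1 A

CYK fill — only the sub-triangle for w[3..5]:
  T[3,3] 'c' = {A,T0}  orig:{A}
  T[4,4] 'c' = {A,T0}  orig:{A}
  T[5,5] 'c' = {A,T0}  orig:{A}
  T[3,4] 'cc' = {B,X3}  orig:{B}
  T[4,5] 'cc' = {B,X3}  orig:{B}
  T[3,5] 'ccc' = {S}

Original NTs in T[3,5] deriving "ccc": ["S"]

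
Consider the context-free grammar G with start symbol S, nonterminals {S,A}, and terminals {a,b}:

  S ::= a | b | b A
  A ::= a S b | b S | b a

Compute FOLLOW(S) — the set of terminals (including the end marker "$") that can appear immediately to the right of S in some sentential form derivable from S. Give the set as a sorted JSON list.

FIRST iteration:
pass 1:
  A via A→a S b: +{a}
  A via A→b S: +{b}
  S via S→a: +{a}
  S via S→b: +{b}
  FIRST[S]={a,b}  FIRST[A]={a,b}
pass 2: done
  FIRST[S]={a,b}  FIRST[A]={a,b}

Compute FOLLOW by fixpoint:
seed FOLLOW(S) with $
pass 1:
  A→a S b: FOLLOW(S) ⊇ FIRST(b) = {b}; new: +{b}
  S→b A: FOLLOW(A) ⊇ FOLLOW(S) ⊇ {$,b}; new: +{$,b}
  FOLLOW(S)={$,b}  FOLLOW(A)={$,b}
pass 2: — fixpoint
  FOLLOW(S)={$,b}  FOLLOW(A)={$,b}

FOLLOW(S) = ["$", "b"]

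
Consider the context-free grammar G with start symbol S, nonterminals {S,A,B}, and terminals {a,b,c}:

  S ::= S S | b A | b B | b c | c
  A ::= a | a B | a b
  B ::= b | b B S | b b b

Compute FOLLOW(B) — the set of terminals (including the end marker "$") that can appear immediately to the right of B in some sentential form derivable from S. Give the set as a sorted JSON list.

Compute FIRST by fixpoint:
[1]
  A via A→a: +{a}
  B via B→b: +{b}
  S via S→b A: +{b}
  S via S→c: +{c}
  FIRST[S]={b,c}  FIRST[A]={a}  FIRST[B]={b}
[2] (stable)
  FIRST[S]={b,c}  FIRST[A]={a}  FIRST[B]={b}

Compute FOLLOW by fixpoint:
seed FOLLOW(S) with $
round 1:
  B→b B S: FOLLOW(B) ⊇ FIRST(S) = {b,c}; new: +{b,c}
  B→b B S: FOLLOW(S) ⊇ FOLLOW(B) ⊇ {b,c}; new: +{b,c}
  S→b A: FOLLOW(A) ⊇ FOLLOW(S) ⊇ {$,b,c}; new: +{$,b,c}
  S→b B: FOLLOW(B) ⊇ FOLLOW(S) ⊇ {$,b,c}; new: +{$}
  FOLLOW[S]={$,b,c}  FOLLOW[A]={$,b,c}  FOLLOW[B]={$,b,c}
round 2: (no change)
  FOLLOW[S]={$,b,c}  FOLLOW[A]={$,b,c}  FOLLOW[B]={$,b,c}

FOLLOW(B) = ["$", "b", "c"]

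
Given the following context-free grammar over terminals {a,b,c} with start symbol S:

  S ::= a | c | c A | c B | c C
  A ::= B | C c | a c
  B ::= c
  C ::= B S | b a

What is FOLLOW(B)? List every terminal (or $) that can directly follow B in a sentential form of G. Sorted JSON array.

Compute FIRST by fixpoint:
pass 1:
  A via A→a c: +{a}
  B via B→c: +{c}
  C via C→B S: +{c}
  C via C→b a: +{b}
  S via S→a: +{a}
  S via S→c: +{c}
  FIRST[S]={a,c}  FIRST[A]={a}  FIRST[B]={c}  FIRST[C]={b,c}
pass 2:
  A via A→B: +{c}
  A via A→C c: +{b}
  FIRST[S]={a,c}  FIRST[A]={a,b,c}  FIRST[B]={c}  FIRST[C]={b,c}
pass 3: (stable)
  FIRST[S]={a,c}  FIRST[A]={a,b,c}  FIRST[B]={c}  FIRST[C]={b,c}

Compute FOLLOW by fixpoint:
FOLLOW(S) := {$}
iter 1:
  A→C c: FOLLOW(C) ⊇ FIRST(c) = {c}; new: +{c}
  C→B S: FOLLOW(B) ⊇ FIRST(S) = {a,c}; new: +{a,c}
  C→B S: FOLLOW(S) ⊇ FOLLOW(C) ⊇ {c}; new: +{c}
  S→c A: FOLLOW(A) ⊇ FOLLOW(S) ⊇ {$,c}; new: +{$,c}
  S→c B: FOLLOW(B) ⊇ FOLLOW(S) ⊇ {$,c}; new: +{$}
  S→c C: FOLLOW(C) ⊇ FOLLOW(S) ⊇ {$,c}; new: +{$}
  FOLLOW[S]={$,c}  FOLLOW[A]={$,c}  FOLLOW[B]={$,a,c}  FOLLOW[C]={$,c}
iter 2: done
  FOLLOW[S]={$,c}  FOLLOW[A]={$,c}  FOLLOW[B]={$,a,c}  FOLLOW[C]={$,c}

FOLLOW(B) = ["$", "a", "c"]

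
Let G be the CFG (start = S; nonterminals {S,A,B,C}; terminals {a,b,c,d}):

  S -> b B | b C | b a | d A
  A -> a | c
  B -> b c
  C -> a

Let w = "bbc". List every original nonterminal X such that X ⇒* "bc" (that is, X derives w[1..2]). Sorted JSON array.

CNF form of G:
  S -> T0 B | T0 C | T0 T2 | T3 A
  A -> a | c
  B -> T0 T1
  C -> a
  T0 -> b
  T1 -> c
  T2 -> a
  T3 -> d

CYK table (by increasing span) — only the sub-triangle for w[1..2]:
  T[1,1] 'b' = {T0}  orig:{}
  T[2,2] 'c' = {A,T1}  orig:{A}
  T[1,2] 'bc' = {B}

Original NTs in T[1,2] deriving "bc": ["B"]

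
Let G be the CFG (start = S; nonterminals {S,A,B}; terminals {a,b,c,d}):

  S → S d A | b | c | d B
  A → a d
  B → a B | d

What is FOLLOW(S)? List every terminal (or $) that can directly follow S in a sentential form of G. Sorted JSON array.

FIRST iteration:
round 1:
  A via A→a d: +{a}
  B via B→a B: +{a}
  B via B→d: +{d}
  S via S→b: +{b}
  S via S→c: +{c}
  S via S→d B: +{d}
  FIRST[S]={b,c,d}  FIRST[A]={a}  FIRST[B]={a,d}
round 2: (no change)
  FIRST[S]={b,c,d}  FIRST[A]={a}  FIRST[B]={a,d}

FOLLOW sets:
seed FOLLOW(S) with $
iter 1:
  S→S d A: FOLLOW(S) ⊇ FIRST(d) = {d}; new: +{d}
  S→S d A: FOLLOW(A) ⊇ FOLLOW(S) ⊇ {$,d}; new: +{$,d}
  S→d B: FOLLOW(B) ⊇ FOLLOW(S) ⊇ {$,d}; new: +{$,d}
  FOLLOW(S)={$,d}  FOLLOW(A)={$,d}  FOLLOW(B)={$,d}
iter 2: (stable)
  FOLLOW(S)={$,d}  FOLLOW(A)={$,d}  FOLLOW(B)={$,d}

FOLLOW(S) = ["$", "d"]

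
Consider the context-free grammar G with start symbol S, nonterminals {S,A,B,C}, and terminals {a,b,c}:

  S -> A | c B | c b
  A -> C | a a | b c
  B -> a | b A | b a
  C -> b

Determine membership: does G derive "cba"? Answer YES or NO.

CNF form of G:
  S -> T0 T0 | T1 T2 | T2 B | T2 T1 | b
  A -> T0 T0 | T1 T2 | b
  B -> T1 A | T1 T0 | a
  C -> b
  T0 -> a
  T1 -> b
  T2 -> c

CYK fill:
  T[0,0] 'c' = {T2}  orig:{}
  T[1,1] 'b' = {A,C,S,T1}  orig:{A,C,S}
  T[2,2] 'a' = {B,T0}  orig:{B}
  T[0,1] 'cb' = {S}
  T[1,2] 'ba' = {B}
  T[0,2] 'cba' = {S}

S ∈ T[0,2] ⇒ YES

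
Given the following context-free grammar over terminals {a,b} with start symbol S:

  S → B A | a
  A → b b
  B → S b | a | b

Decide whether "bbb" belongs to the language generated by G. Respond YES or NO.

Convert to CNF:
  S -> B A | a
  A -> T0 T0
  B -> S T0 | a | b
  T0 -> b

CYK fill:
  cell(0,0) b: {B,T0}  orig:{B}
  cell(1,1) b: {B,T0}  orig:{B}
  cell(2,2) b: {B,T0}  orig:{B}
  cell(0,1) bb: {A}
  cell(1,2) bb: {A}
  cell(0,2) bbb: {S}

S ∈ T[0,2] ⇒ YES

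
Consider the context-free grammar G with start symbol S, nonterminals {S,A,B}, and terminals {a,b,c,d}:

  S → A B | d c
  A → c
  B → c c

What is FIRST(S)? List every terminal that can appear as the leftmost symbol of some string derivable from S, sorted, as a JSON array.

FIRST iteration:
[1]
  A via A→c: +{c}
  B via B→c c: +{c}
  S via S→A B: +{c}
  S via S→d c: +{d}
  FIRST(S)={c,d}  FIRST(A)={c}  FIRST(B)={c}
[2] (no change)
  FIRST(S)={c,d}  FIRST(A)={c}  FIRST(B)={c}

FIRST(S) = ["c", "d"]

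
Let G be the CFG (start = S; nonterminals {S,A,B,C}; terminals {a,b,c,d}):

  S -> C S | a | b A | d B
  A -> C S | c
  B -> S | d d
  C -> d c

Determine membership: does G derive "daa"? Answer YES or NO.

Convert to CNF:
  S -> C S | T0 A | T1 B | a
  A -> C S | c
  B -> C S | T0 A | T1 B | T1 T1 | a
  C -> T1 T2
  T0 -> b
  T1 -> d
  T2 -> c

Fill CYK table bottom-up:
  cell(0,0) d: {T1}  orig:{}
  cell(1,1) a: {B,S}
  cell(2,2) a: {B,S}
  cell(0,1) da: {B,S}
  cell(1,2) aa: ∅
  cell(0,2) daa: ∅

S ∉ T[0,2] ⇒ NO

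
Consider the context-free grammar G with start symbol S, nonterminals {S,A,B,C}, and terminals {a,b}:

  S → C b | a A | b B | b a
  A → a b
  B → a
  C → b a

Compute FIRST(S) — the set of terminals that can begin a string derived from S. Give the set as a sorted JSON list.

FIRST sets, iterate to fixpoint:
[1]
  A via A→a b: +{a}
  B via B→a: +{a}
  C via C→b a: +{b}
  S via S→C b: +{b}
  S via S→a A: +{a}
  S: {a,b}  A: {a}  B: {a}  C: {b}
[2] done
  S: {a,b}  A: {a}  B: {a}  C: {b}

FIRST(S) = ["a", "b"]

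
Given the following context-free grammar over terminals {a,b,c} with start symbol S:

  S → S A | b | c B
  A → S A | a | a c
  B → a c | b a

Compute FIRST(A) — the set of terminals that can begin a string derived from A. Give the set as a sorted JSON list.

Compute FIRST by fixpoint:
[1]
  A via A→a: +{a}
  B via B→a c: +{a}
  B via B→b a: +{b}
  S via S→b: +{b}
  S via S→c B: +{c}
  FIRST[S]={b,c}  FIRST[A]={a}  FIRST[B]={a,b}
[2]
  A via A→S A: +{b,c}
  FIRST[S]={b,c}  FIRST[A]={a,b,c}  FIRST[B]={a,b}
[3] (no change)
  FIRST[S]={b,c}  FIRST[A]={a,b,c}  FIRST[B]={a,b}

FIRST(A) = ["a", "b", "c"]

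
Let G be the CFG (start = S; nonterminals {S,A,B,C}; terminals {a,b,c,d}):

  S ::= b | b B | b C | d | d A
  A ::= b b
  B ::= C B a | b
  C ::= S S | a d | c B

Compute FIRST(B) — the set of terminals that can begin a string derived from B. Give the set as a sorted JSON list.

FIRST sets, iterate to fixpoint:
pass 1:
  A via A→b b: +{b}
  B via B→b: +{b}
  C via C→a d: +{a}
  C via C→c B: +{c}
  S via S→b: +{b}
  S via S→d: +{d}
  FIRST(S)={b,d}  FIRST(A)={b}  FIRST(B)={b}  FIRST(C)={a,c}
pass 2:
  B via B→C B a: +{a,c}
  C via C→S S: +{b,d}
  FIRST(S)={b,d}  FIRST(A)={b}  FIRST(B)={a,b,c}  FIRST(C)={a,b,c,d}
pass 3:
  B via B→C B a: +{d}
  FIRST(S)={b,d}  FIRST(A)={b}  FIRST(B)={a,b,c,d}  FIRST(C)={a,b,c,d}
pass 4: — fixpoint
  FIRST(S)={b,d}  FIRST(A)={b}  FIRST(B)={a,b,c,d}  FIRST(C)={a,b,c,d}

FIRST(B) = ["a", "b", "c", "d"]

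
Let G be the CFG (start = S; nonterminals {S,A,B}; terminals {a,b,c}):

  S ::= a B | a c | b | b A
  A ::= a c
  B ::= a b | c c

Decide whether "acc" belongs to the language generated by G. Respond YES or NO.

Convert to CNF:
  S -> T0 B | T0 T1 | T2 A | b
  A -> T0 T1
  B -> T0 T2 | T1 T1
  T0 -> a
  T1 -> c
  T2 -> b

CYK fill:
  cell(0,0) a: {T0}  orig:{}
  cell(1,1) c: {T1}  orig:{}
  cell(2,2) c: {T1}  orig:{}
  cell(0,1) ac: {A,S}
  cell(1,2) cc: {B}
  cell(0,2) acc: {S}

S ∈ T[0,2] ⇒ YES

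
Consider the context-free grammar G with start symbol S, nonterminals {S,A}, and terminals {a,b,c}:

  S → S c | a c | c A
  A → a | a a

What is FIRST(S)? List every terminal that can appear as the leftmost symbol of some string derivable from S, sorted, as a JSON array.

FIRST iteration:
iter 1:
  A via A→a: +{a}
  S via S→a c: +{a}
  S via S→c A: +{c}
  FIRST[S]={a,c}  FIRST[A]={a}
iter 2: (stable)
  FIRST[S]={a,c}  FIRST[A]={a}

FIRST(S) = ["a", "c"]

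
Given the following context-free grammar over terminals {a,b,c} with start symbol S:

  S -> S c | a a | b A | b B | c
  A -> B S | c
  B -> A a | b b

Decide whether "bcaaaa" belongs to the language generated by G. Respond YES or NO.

CNF form of G:
  S -> S T2 | T0 T0 | T1 A | T1 B | c
  A -> B S | c
  B -> A T0 | T1 T1
  T0 -> a
  T1 -> b
  T2 -> c

CYK fill:
  [0..0]={T1}  "b"  orig:{}
  [1..1]={A,S,T2}  "c"  orig:{A,S}
  [2..2]={T0}  "a"  orig:{}
  [3..3]={T0}  "a"  orig:{}
  [4..4]={T0}  "a"  orig:{}
  [5..5]={T0}  "a"  orig:{}
  [0..1]={S}  "bc"
  [1..2]={B}  "ca"
  [2..3]={S}  "aa"
  [3..4]={S}  "aa"
  [4..5]={S}  "aa"
  [0..2]={S}  "bca"
  [1..3]=∅  "caa"
  [2..4]=∅  "aaa"
  [3..5]=∅  "aaa"
  [0..3]=∅  "bcaa"
  [1..4]={A}  "caaa"
  [2..5]=∅  "aaaa"
  [0..4]={S}  "bcaaa"
  [1..5]={B}  "caaaa"
  [0..5]={S}  "bcaaaa"

S ∈ T[0,5] ⇒ YES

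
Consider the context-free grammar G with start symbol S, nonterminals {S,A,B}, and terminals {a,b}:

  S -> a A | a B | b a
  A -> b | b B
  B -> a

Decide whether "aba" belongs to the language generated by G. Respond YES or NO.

Convert to CNF:
  S -> T0 T1 | T1 A | T1 B
  A -> T0 B | b
  B -> a
  T0 -> b
  T1 -> a

CYK table (by increasing span):
  [0..0]={B,T1}  "a"  orig:{B}
  [1..1]={A,T0}  "b"  orig:{A}
  [2..2]={B,T1}  "a"  orig:{B}
  [0..1]={S}  "ab"
  [1..2]={A,S}  "ba"
  [0..2]={S}  "aba"

S ∈ T[0,2] ⇒ YES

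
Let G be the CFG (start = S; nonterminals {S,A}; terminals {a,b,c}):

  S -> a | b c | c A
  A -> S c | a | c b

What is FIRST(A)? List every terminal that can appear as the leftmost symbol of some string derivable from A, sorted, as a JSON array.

Compute FIRST by fixpoint:
pass 1:
  A via A→a: +{a}
  A via A→c b: +{c}
  S via S→a: +{a}
  S via S→b c: +{b}
  S via S→c A: +{c}
  FIRST(S)={a,b,c}  FIRST(A)={a,c}
pass 2:
  A via A→S c: +{b}
  FIRST(S)={a,b,c}  FIRST(A)={a,b,c}
pass 3: (stable)
  FIRST(S)={a,b,c}  FIRST(A)={a,b,c}

FIRST(A) = ["a", "b", "c"]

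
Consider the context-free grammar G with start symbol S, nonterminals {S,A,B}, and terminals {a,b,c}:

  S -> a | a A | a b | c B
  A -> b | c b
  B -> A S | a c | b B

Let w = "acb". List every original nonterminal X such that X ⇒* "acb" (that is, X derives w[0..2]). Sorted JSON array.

CNF form of G:
  S -> T0 B | T2 A | T2 T1 | a
  A -> T0 T1 | b
  B -> A S | T1 B | T2 T0
  T0 -> c
  T1 -> b
  T2 -> a

CYK table (by increasing span) (cells [i..j] with 0 ≤ i ≤ j ≤ 2 only):
  cell(0,0) a: {S,T2}  orig:{S}
  cell(1,1) c: {T0}  orig:{}
  cell(2,2) b: {A,T1}  orig:{A}
  cell(0,1) ac: {B}
  cell(1,2) cb: {A}
  cell(0,2) acb: {S}

Original NTs in T[0,2] deriving "acb": ["S"]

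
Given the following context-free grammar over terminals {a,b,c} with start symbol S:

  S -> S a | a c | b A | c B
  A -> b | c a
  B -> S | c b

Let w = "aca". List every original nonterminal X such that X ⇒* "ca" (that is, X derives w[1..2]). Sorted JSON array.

CNF form of G:
  S -> S T1 | T0 B | T1 T0 | T2 A
  A -> T0 T1 | b
  B -> S T1 | T0 B | T0 T2 | T1 T0 | T2 A
  T0 -> c
  T1 -> a
  T2 -> b

Fill CYK table bottom-up (cells [i..j] with 1 ≤ i ≤ j ≤ 2 only):
  cell(1,1) c: {T0}  orig:{}
  cell(2,2) a: {T1}  orig:{}
  cell(1,2) ca: {A}

Original NTs in T[1,2] deriving "ca": ["A"]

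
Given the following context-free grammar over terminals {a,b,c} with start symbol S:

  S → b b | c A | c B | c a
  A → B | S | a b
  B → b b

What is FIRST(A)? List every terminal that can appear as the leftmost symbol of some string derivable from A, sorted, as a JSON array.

FIRST sets, iterate to fixpoint:
pass 1:
  A via A→a b: +{a}
  B via B→b b: +{b}
  S via S→b b: +{b}
  S via S→c A: +{c}
  S: {b,c}  A: {a}  B: {b}
pass 2:
  A via A→B: +{b}
  A via A→S: +{c}
  S: {b,c}  A: {a,b,c}  B: {b}
pass 3: done
  S: {b,c}  A: {a,b,c}  B: {b}

FIRST(A) = ["a", "b", "c"]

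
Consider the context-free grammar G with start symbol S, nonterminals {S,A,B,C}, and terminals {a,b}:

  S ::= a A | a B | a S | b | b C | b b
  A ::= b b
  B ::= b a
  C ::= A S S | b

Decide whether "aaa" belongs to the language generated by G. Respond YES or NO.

CNF form of G:
  S -> T0 C | T0 T0 | T1 A | T1 B | T1 S | b
  A -> T0 T0
  B -> T0 T1
  C -> A X2 | b
  T0 -> b
  T1 -> a
  X2 -> S S

Fill CYK table bottom-up:
  T[0,0] 'a' = {T1}  orig:{}
  T[1,1] 'a' = {T1}  orig:{}
  T[2,2] 'a' = {T1}  orig:{}
  T[0,1] 'aa' = ∅
  T[1,2] 'aa' = ∅
  T[0,2] 'aaa' = ∅

S ∉ T[0,2] ⇒ NO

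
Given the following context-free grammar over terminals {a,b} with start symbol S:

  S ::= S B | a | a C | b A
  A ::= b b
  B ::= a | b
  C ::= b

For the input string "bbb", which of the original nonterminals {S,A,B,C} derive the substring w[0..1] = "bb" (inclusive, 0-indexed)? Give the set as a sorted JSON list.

CNF form of G:
  S -> S B | T0 A | T1 C | a
  A -> T0 T0
  B -> a | b
  C -> b
  T0 -> b
  T1 -> a

CYK fill (cells [i..j] with 0 ≤ i ≤ j ≤ 1 only):
  cell(0,0) b: {B,C,T0}  orig:{B,C}
  cell(1,1) b: {B,C,T0}  orig:{B,C}
  cell(0,1) bb: {A}

Original NTs in T[0,1] deriving "bb": ["A"]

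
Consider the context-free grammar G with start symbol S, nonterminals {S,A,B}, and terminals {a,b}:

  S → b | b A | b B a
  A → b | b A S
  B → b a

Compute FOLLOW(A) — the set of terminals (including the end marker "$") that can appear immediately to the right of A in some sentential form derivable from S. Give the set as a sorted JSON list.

FIRST sets, iterate to fixpoint:
iter 1:
  A via A→b: +{b}
  B via B→b a: +{b}
  S via S→b: +{b}
  FIRST(S)={b}  FIRST(A)={b}  FIRST(B)={b}
iter 2: — fixpoint
  FIRST(S)={b}  FIRST(A)={b}  FIRST(B)={b}

Compute FOLLOW by fixpoint:
initialize: $ ∈ FOLLOW(S)
iter 1:
  A→b A S: FOLLOW(A) ⊇ FIRST(S) = {b}; new: +{b}
  A→b A S: FOLLOW(S) ⊇ FOLLOW(A) ⊇ {b}; new: +{b}
  S→b A: FOLLOW(A) ⊇ FOLLOW(S) ⊇ {$,b}; new: +{$}
  S→b B a: FOLLOW(B) ⊇ FIRST(a) = {a}; new: +{a}
  FOLLOW(S)={$,b}  FOLLOW(A)={$,b}  FOLLOW(B)={a}
iter 2: — fixpoint
  FOLLOW(S)={$,b}  FOLLOW(A)={$,b}  FOLLOW(B)={a}

FOLLOW(A) = ["$", "b"]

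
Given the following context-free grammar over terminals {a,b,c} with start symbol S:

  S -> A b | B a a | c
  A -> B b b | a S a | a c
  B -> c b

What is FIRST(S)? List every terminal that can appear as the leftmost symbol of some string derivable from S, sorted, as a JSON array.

Compute FIRST by fixpoint:
[1]
  A via A→a S a: +{a}
  B via B→c b: +{c}
  S via S→A b: +{a}
  S via S→B a a: +{c}
  S: {a,c}  A: {a}  B: {c}
[2]
  A via A→B b b: +{c}
  S: {a,c}  A: {a,c}  B: {c}
[3] (no change)
  S: {a,c}  A: {a,c}  B: {c}

FIRST(S) = ["a", "c"]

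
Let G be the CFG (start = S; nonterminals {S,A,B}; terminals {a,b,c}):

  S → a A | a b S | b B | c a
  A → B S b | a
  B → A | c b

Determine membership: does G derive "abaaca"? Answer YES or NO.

Convert to CNF:
  S -> T0 B | T1 T2 | T2 A | T2 X5
  A -> B X3 | a
  B -> B X4 | T1 T0 | a
  T0 -> b
  T1 -> c
  T2 -> a
  X3 -> S T0
  X4 -> S T0
  X5 -> T0 S

CYK fill:
  cell(0,0) a: {A,B,T2}  orig:{A,B}
  cell(1,1) b: {T0}  orig:{}
  cell(2,2) a: {A,B,T2}  orig:{A,B}
  cell(3,3) a: {A,B,T2}  orig:{A,B}
  cell(4,4) c: {T1}  orig:{}
  cell(5,5) a: {A,B,T2}  orig:{A,B}
  cell(0,1) ab: ∅
  cell(1,2) ba: {S}
  cell(2,3) aa: {S}
  cell(3,4) ac: ∅
  cell(4,5) ca: {S}
  cell(0,2) aba: ∅
  cell(1,3) baa: {X5}  orig:{}
  cell(2,4) aac: ∅
  cell(3,5) aca: ∅
  cell(0,3) abaa: {S}
  cell(1,4) baac: ∅
  cell(2,5) aaca: ∅
  cell(0,4) abaac: ∅
  cell(1,5) baaca: ∅
  cell(0,5) abaaca: ∅

S ∉ T[0,5] ⇒ NO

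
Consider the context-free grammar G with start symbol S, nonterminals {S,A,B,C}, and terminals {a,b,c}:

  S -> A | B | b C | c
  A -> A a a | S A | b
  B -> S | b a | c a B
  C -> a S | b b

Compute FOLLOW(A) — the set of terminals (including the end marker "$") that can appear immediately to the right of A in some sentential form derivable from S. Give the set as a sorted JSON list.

Compute FIRST by fixpoint:
iter 1:
  A via A→b: +{b}
  B via B→b a: +{b}
  B via B→c a B: +{c}
  C via C→a S: +{a}
  C via C→b b: +{b}
  S via S→A: +{b}
  S via S→B: +{c}
  FIRST[S]={b,c}  FIRST[A]={b}  FIRST[B]={b,c}  FIRST[C]={a,b}
iter 2:
  A via A→S A: +{c}
  FIRST[S]={b,c}  FIRST[A]={b,c}  FIRST[B]={b,c}  FIRST[C]={a,b}
iter 3: (no change)
  FIRST[S]={b,c}  FIRST[A]={b,c}  FIRST[B]={b,c}  FIRST[C]={a,b}

FOLLOW iteration:
initialize: $ ∈ FOLLOW(S)
iter 1:
  A→A a a: FOLLOW(A) ⊇ FIRST(a) = {a}; new: +{a}
  A→S A: FOLLOW(S) ⊇ FIRST(A) = {b,c}; new: +{b,c}
  S→A: FOLLOW(A) ⊇ FOLLOW(S) ⊇ {$,b,c}; new: +{$,b,c}
  S→B: FOLLOW(B) ⊇ FOLLOW(S) ⊇ {$,b,c}; new: +{$,b,c}
  S→b C: FOLLOW(C) ⊇ FOLLOW(S) ⊇ {$,b,c}; new: +{$,b,c}
  FOLLOW[S]={$,b,c}  FOLLOW[A]={$,a,b,c}  FOLLOW[B]={$,b,c}  FOLLOW[C]={$,b,c}
iter 2: (no change)
  FOLLOW[S]={$,b,c}  FOLLOW[A]={$,a,b,c}  FOLLOW[B]={$,b,c}  FOLLOW[C]={$,b,c}

FOLLOW(A) = ["$", "a", "b", "c"]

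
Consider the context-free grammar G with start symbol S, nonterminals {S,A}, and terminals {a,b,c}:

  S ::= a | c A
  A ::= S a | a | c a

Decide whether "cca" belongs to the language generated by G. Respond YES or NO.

Convert to CNF:
  S -> T1 A | a
  A -> S T0 | T1 T0 | a
  T0 -> a
  T1 -> c

Fill CYK table bottom-up:
  [0..0]={T1}  "c"  orig:{}
  [1..1]={T1}  "c"  orig:{}
  [2..2]={A,S,T0}  "a"  orig:{A,S}
  [0..1]=∅  "cc"
  [1..2]={A,S}  "ca"
  [0..2]={S}  "cca"

S ∈ T[0,2] ⇒ YES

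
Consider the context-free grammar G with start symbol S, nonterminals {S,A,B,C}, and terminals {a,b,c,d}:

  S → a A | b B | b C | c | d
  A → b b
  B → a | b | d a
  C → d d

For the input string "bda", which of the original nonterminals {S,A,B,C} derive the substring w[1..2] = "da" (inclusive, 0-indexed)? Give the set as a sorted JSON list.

CNF form of G:
  S -> T0 B | T0 C | T2 A | c | d
  A -> T0 T0
  B -> T1 T2 | a | b
  C -> T1 T1
  T0 -> b
  T1 -> d
  T2 -> a

CYK table (by increasing span) (cells [i..j] with 1 ≤ i ≤ j ≤ 2 only):
  cell(1,1) d: {S,T1}  orig:{S}
  cell(2,2) a: {B,T2}  orig:{B}
  cell(1,2) da: {B}

Original NTs in T[1,2] deriving "da": ["B"]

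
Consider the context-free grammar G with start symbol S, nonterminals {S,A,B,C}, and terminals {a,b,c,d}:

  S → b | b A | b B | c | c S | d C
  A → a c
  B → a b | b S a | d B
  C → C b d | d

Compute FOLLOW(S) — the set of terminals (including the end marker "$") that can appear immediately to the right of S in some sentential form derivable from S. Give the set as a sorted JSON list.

FIRST sets, iterate to fixpoint:
[1]
  A via A→a c: +{a}
  B via B→a b: +{a}
  B via B→b S a: +{b}
  B via B→d B: +{d}
  C via C→d: +{d}
  S via S→b: +{b}
  S via S→c: +{c}
  S via S→d C: +{d}
  S: {b,c,d}  A: {a}  B: {a,b,d}  C: {d}
[2] (no change)
  S: {b,c,d}  A: {a}  B: {a,b,d}  C: {d}

FOLLOW iteration:
FOLLOW(S) := {$}
iter 1:
  B→b S a: FOLLOW(S) ⊇ FIRST(a) = {a}; new: +{a}
  C→C b d: FOLLOW(C) ⊇ FIRST(b) = {b}; new: +{b}
  S→b A: FOLLOW(A) ⊇ FOLLOW(S) ⊇ {$,a}; new: +{$,a}
  S→b B: FOLLOW(B) ⊇ FOLLOW(S) ⊇ {$,a}; new: +{$,a}
  S→d C: FOLLOW(C) ⊇ FOLLOW(S) ⊇ {$,a}; new: +{$,a}
  FOLLOW[S]={$,a}  FOLLOW[A]={$,a}  FOLLOW[B]={$,a}  FOLLOW[C]={$,a,b}
iter 2: (stable)
  FOLLOW[S]={$,a}  FOLLOW[A]={$,a}  FOLLOW[B]={$,a}  FOLLOW[C]={$,a,b}

FOLLOW(S) = ["$", "a"]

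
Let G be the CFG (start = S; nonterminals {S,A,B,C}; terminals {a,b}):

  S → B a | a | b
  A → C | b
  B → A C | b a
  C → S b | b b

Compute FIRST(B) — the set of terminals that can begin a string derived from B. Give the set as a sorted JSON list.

FIRST iteration:
round 1:
  A via A→b: +{b}
  B via B→A C: +{b}
  C via C→b b: +{b}
  S via S→B a: +{b}
  S via S→a: +{a}
  S: {a,b}  A: {b}  B: {b}  C: {b}
round 2:
  C via C→S b: +{a}
  S: {a,b}  A: {b}  B: {b}  C: {a,b}
round 3:
  A via A→C: +{a}
  B via B→A C: +{a}
  S: {a,b}  A: {a,b}  B: {a,b}  C: {a,b}
round 4: — fixpoint
  S: {a,b}  A: {a,b}  B: {a,b}  C: {a,b}

FIRST(B) = ["a", "b"]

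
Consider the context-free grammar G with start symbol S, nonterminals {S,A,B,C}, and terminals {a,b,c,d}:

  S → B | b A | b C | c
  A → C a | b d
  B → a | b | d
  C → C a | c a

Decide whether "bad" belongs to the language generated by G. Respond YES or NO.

CNF form of G:
  S -> T1 A | T1 C | a | b | c | d
  A -> C T0 | T1 T2
  B -> a | b | d
  C -> C T0 | T3 T0
  T0 -> a
  T1 -> b
  T2 -> d
  T3 -> c

Fill CYK table bottom-up:
  T[0,0] 'b' = {B,S,T1}  orig:{B,S}
  T[1,1] 'a' = {B,S,T0}  orig:{B,S}
  T[2,2] 'd' = {B,S,T2}  orig:{B,S}
  T[0,1] 'ba' = ∅
  T[1,2] 'ad' = ∅
  T[0,2] 'bad' = ∅

S ∉ T[0,2] ⇒ NO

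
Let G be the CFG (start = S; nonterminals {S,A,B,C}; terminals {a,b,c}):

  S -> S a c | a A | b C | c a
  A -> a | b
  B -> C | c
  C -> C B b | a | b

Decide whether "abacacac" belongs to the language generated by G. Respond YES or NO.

CNF form of G:
  S -> S X5 | T0 C | T1 A | T2 T1
  A -> a | b
  B -> C X3 | a | b | c
  C -> C X4 | a | b
  T0 -> b
  T1 -> a
  T2 -> c
  X3 -> B T0
  X4 -> B T0
  X5 -> T1 T2

CYK fill:
  T[0,0] 'a' = {A,B,C,T1}  orig:{A,B,C}
  T[1,1] 'b' = {A,B,C,T0}  orig:{A,B,C}
  T[2,2] 'a' = {A,B,C,T1}  orig:{A,B,C}
  T[3,3] 'c' = {B,T2}  orig:{B}
  T[4,4] 'a' = {A,B,C,T1}  orig:{A,B,C}
  T[5,5] 'c' = {B,T2}  orig:{B}
  T[6,6] 'a' = {A,B,C,T1}  orig:{A,B,C}
  T[7,7] 'c' = {B,T2}  orig:{B}
  T[0,1] 'ab' = {S,X3,X4}  orig:{S}
  T[1,2] 'ba' = {S}
  T[2,3] 'ac' = {X5}  orig:{}
  T[3,4] 'ca' = {S}
  T[4,5] 'ac' = {X5}  orig:{}
  T[5,6] 'ca' = {S}
  T[6,7] 'ac' = {X5}  orig:{}
  T[0,2] 'aba' = ∅
  T[1,3] 'bac' = ∅
  T[2,4] 'aca' = ∅
  T[3,5] 'cac' = ∅
  T[4,6] 'aca' = ∅
  T[5,7] 'cac' = ∅
  T[0,3] 'abac' = {S}
  T[1,4] 'baca' = ∅
  T[2,5] 'acac' = ∅
  T[3,6] 'caca' = ∅
  T[4,7] 'acac' = ∅
  T[0,4] 'abaca' = ∅
  T[1,5] 'bacac' = ∅
  T[2,6] 'acaca' = ∅
  T[3,7] 'cacac' = ∅
  T[0,5] 'abacac' = {S}
  T[1,6] 'bacaca' = ∅
  T[2,7] 'acacac' = ∅
  T[0,6] 'abacaca' = ∅
  T[1,7] 'bacacac' = ∅
  T[0,7] 'abacacac' = {S}

S ∈ T[0,7] ⇒ YES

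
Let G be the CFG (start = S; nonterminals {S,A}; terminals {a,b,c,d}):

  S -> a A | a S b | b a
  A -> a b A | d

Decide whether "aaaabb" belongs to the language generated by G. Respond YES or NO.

Convert to CNF:
  S -> T0 A | T0 X3 | T1 T0
  A -> T0 X2 | d
  T0 -> a
  T1 -> b
  X2 -> T1 A
  X3 -> S T1

Fill CYK table bottom-up:
  T[0,0] 'a' = {T0}  orig:{}
  T[1,1] 'a' = {T0}  orig:{}
  T[2,2] 'a' = {T0}  orig:{}
  T[3,3] 'a' = {T0}  orig:{}
  T[4,4] 'b' = {T1}  orig:{}
  T[5,5] 'b' = {T1}  orig:{}
  T[0,1] 'aa' = ∅
  T[1,2] 'aa' = ∅
  T[2,3] 'aa' = ∅
  T[3,4] 'ab' = ∅
  T[4,5] 'bb' = ∅
  T[0,2] 'aaa' = ∅
  T[1,3] 'aaa' = ∅
  T[2,4] 'aab' = ∅
  T[3,5] 'abb' = ∅
  T[0,3] 'aaaa' = ∅
  T[1,4] 'aaab' = ∅
  T[2,5] 'aabb' = ∅
  T[0,4] 'aaaab' = ∅
  T[1,5] 'aaabb' = ∅
  T[0,5] 'aaaabb' = ∅

S ∉ T[0,5] ⇒ NO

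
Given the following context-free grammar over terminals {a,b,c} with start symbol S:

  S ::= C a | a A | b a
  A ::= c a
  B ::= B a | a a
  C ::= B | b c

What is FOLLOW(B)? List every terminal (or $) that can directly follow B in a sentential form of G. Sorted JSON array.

Compute FIRST by fixpoint:
round 1:
  A via A→c a: +{c}
  B via B→a a: +{a}
  C via C→B: +{a}
  C via C→b c: +{b}
  S via S→C a: +{a,b}
  S: {a,b}  A: {c}  B: {a}  C: {a,b}
round 2: done
  S: {a,b}  A: {c}  B: {a}  C: {a,b}

FOLLOW sets:
initialize: $ ∈ FOLLOW(S)
pass 1:
  B→B a: FOLLOW(B) ⊇ FIRST(a) = {a}; new: +{a}
  S→C a: FOLLOW(C) ⊇ FIRST(a) = {a}; new: +{a}
  S→a A: FOLLOW(A) ⊇ FOLLOW(S) ⊇ {$}; new: +{$}
  FOLLOW[S]={$}  FOLLOW[A]={$}  FOLLOW[B]={a}  FOLLOW[C]={a}
pass 2: (no change)
  FOLLOW[S]={$}  FOLLOW[A]={$}  FOLLOW[B]={a}  FOLLOW[C]={a}

FOLLOW(B) = ["a"]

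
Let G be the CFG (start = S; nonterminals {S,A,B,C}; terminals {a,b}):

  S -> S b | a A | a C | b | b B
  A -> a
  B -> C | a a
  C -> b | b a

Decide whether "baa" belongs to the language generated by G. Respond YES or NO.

Convert to CNF:
  S -> S T1 | T0 A | T0 C | T1 B | b
  A -> a
  B -> T0 T0 | T1 T0 | b
  C -> T1 T0 | b
  T0 -> a
  T1 -> b

CYK table (by increasing span):
  T[0,0] 'b' = {B,C,S,T1}  orig:{B,C,S}
  T[1,1] 'a' = {A,T0}  orig:{A}
  T[2,2] 'a' = {A,T0}  orig:{A}
  T[0,1] 'ba' = {B,C}
  T[1,2] 'aa' = {B,S}
  T[0,2] 'baa' = {S}

S ∈ T[0,2] ⇒ YES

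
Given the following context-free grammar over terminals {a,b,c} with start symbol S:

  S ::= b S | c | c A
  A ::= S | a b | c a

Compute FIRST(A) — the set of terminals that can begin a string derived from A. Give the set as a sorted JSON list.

FIRST iteration:
pass 1:
  A via A→a b: +{a}
  A via A→c a: +{c}
  S via S→b S: +{b}
  S via S→c: +{c}
  S: {b,c}  A: {a,c}
pass 2:
  A via A→S: +{b}
  S: {b,c}  A: {a,b,c}
pass 3: (no change)
  S: {b,c}  A: {a,b,c}

FIRST(A) = ["a", "b", "c"]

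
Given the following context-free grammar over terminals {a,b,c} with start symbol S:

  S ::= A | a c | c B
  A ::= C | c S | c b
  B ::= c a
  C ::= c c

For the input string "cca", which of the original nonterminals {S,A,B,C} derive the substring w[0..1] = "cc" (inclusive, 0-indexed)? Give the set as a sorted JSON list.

CNF form of G:
  S -> T0 B | T0 S | T0 T0 | T0 T1 | T2 T0
  A -> T0 S | T0 T0 | T0 T1
  B -> T0 T2
  C -> T0 T0
  T0 -> c
  T1 -> b
  T2 -> a

CYK fill, restricted to cells inside w[0..1]:
  cell(0,0) c: {T0}  orig:{}
  cell(1,1) c: {T0}  orig:{}
  cell(0,1) cc: {A,C,S}

Original NTs in T[0,1] deriving "cc": ["A", "C", "S"]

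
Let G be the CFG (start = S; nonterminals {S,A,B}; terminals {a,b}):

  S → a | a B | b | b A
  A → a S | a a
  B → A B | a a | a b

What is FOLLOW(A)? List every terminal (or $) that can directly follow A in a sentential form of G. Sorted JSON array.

FIRST sets, iterate to fixpoint:
iter 1:
  A via A→a S: +{a}
  B via B→A B: +{a}
  S via S→a: +{a}
  S via S→b: +{b}
  FIRST[S]={a,b}  FIRST[A]={a}  FIRST[B]={a}
iter 2: (no change)
  FIRST[S]={a,b}  FIRST[A]={a}  FIRST[B]={a}

FOLLOW iteration:
initialize: $ ∈ FOLLOW(S)
round 1:
  B→A B: FOLLOW(A) ⊇ FIRST(B) = {a}; new: +{a}
  S→a B: FOLLOW(B) ⊇ FOLLOW(S) ⊇ {$}; new: +{$}
  S→b A: FOLLOW(A) ⊇ FOLLOW(S) ⊇ {$}; new: +{$}
  S: {$}  A: {$,a}  B: {$}
round 2:
  A→a S: FOLLOW(S) ⊇ FOLLOW(A) ⊇ {$,a}; new: +{a}
  S→a B: FOLLOW(B) ⊇ FOLLOW(S) ⊇ {$,a}; new: +{a}
  S: {$,a}  A: {$,a}  B: {$,a}
round 3: done
  S: {$,a}  A: {$,a}  B: {$,a}

FOLLOW(A) = ["$", "a"]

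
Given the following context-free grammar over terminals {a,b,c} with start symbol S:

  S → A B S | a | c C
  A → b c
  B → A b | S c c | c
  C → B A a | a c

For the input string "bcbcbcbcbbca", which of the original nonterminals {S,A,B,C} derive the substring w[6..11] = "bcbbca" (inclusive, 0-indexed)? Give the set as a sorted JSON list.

Convert to CNF:
  S -> A X5 | T1 C | a
  A -> T0 T1
  B -> A T0 | S X3 | c
  C -> B X4 | T2 T1
  T0 -> b
  T1 -> c
  T2 -> a
  X3 -> T1 T1
  X4 -> A T2
  X5 -> B S

Fill CYK table bottom-up (cells [i..j] with 6 ≤ i ≤ j ≤ 11 only):
  cell(6,6) b: {T0}  orig:{}
  cell(7,7) c: {B,T1}  orig:{B}
  cell(8,8) b: {T0}  orig:{}
  cell(9,9) b: {T0}  orig:{}
  cell(10,10) c: {B,T1}  orig:{B}
  cell(11,11) a: {S,T2}  orig:{S}
  cell(6,7) bc: {A}
  cell(7,8) cb: ∅
  cell(8,9) bb: ∅
  cell(9,10) bc: {A}
  cell(10,11) ca: {X5}  orig:{}
  cell(6,8) bcb: {B}
  cell(7,9) cbb: ∅
  cell(8,10) bbc: ∅
  cell(9,11) bca: {X4}  orig:{}
  cell(6,9) bcbb: ∅
  cell(7,10) cbbc: ∅
  cell(8,11) bbca: ∅
  cell(6,10) bcbbc: ∅
  cell(7,11) cbbca: ∅
  cell(6,11) bcbbca: {C}

Original NTs in T[6,11] deriving "bcbbca": ["C"]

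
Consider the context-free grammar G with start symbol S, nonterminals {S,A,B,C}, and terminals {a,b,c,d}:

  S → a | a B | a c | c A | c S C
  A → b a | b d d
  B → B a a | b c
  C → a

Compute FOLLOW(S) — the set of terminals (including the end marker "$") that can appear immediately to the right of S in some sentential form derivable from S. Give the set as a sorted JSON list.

Compute FIRST by fixpoint:
iter 1:
  A via A→b a: +{b}
  B via B→b c: +{b}
  C via C→a: +{a}
  S via S→a: +{a}
  S via S→c A: +{c}
  S: {a,c}  A: {b}  B: {b}  C: {a}
iter 2: — fixpoint
  S: {a,c}  A: {b}  B: {b}  C: {a}

FOLLOW sets:
initialize: $ ∈ FOLLOW(S)
[1]
  B→B a a: FOLLOW(B) ⊇ FIRST(a) = {a}; new: +{a}
  S→a B: FOLLOW(B) ⊇ FOLLOW(S) ⊇ {$}; new: +{$}
  S→c A: FOLLOW(A) ⊇ FOLLOW(S) ⊇ {$}; new: +{$}
  S→c S C: FOLLOW(S) ⊇ FIRST(C) = {a}; new: +{a}
  S→c S C: FOLLOW(C) ⊇ FOLLOW(S) ⊇ {$,a}; new: +{$,a}
  FOLLOW(S)={$,a}  FOLLOW(A)={$}  FOLLOW(B)={$,a}  FOLLOW(C)={$,a}
[2]
  S→c A: FOLLOW(A) ⊇ FOLLOW(S) ⊇ {$,a}; new: +{a}
  FOLLOW(S)={$,a}  FOLLOW(A)={$,a}  FOLLOW(B)={$,a}  FOLLOW(C)={$,a}
[3] (no change)
  FOLLOW(S)={$,a}  FOLLOW(A)={$,a}  FOLLOW(B)={$,a}  FOLLOW(C)={$,a}

FOLLOW(S) = ["$", "a"]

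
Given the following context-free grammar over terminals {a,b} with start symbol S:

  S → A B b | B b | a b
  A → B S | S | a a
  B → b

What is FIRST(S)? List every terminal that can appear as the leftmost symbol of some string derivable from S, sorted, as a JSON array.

FIRST iteration:
[1]
  A via A→a a: +{a}
  B via B→b: +{b}
  S via S→A B b: +{a}
  S via S→B b: +{b}
  FIRST(S)={a,b}  FIRST(A)={a}  FIRST(B)={b}
[2]
  A via A→B S: +{b}
  FIRST(S)={a,b}  FIRST(A)={a,b}  FIRST(B)={b}
[3] — fixpoint
  FIRST(S)={a,b}  FIRST(A)={a,b}  FIRST(B)={b}

FIRST(S) = ["a", "b"]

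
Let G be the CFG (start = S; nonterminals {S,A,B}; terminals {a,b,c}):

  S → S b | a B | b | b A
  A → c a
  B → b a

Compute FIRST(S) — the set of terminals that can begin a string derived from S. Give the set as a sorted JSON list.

FIRST sets, iterate to fixpoint:
pass 1:
  A via A→c a: +{c}
  B via B→b a: +{b}
  S via S→a B: +{a}
  S via S→b: +{b}
  FIRST(S)={a,b}  FIRST(A)={c}  FIRST(B)={b}
pass 2: (no change)
  FIRST(S)={a,b}  FIRST(A)={c}  FIRST(B)={b}

FIRST(S) = ["a", "b"]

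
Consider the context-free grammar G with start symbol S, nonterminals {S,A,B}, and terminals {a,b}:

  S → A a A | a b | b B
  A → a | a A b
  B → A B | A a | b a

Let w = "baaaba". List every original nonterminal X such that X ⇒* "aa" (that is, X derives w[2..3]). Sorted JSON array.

CNF form of G:
  S -> A X3 | T0 T1 | T1 B
  A -> T0 X2 | a
  B -> A B | A T0 | T1 T0
  T0 -> a
  T1 -> b
  X2 -> A T1
  X3 -> T0 A

Fill CYK table bottom-up (cells [i..j] with 2 ≤ i ≤ j ≤ 3 only):
  T[2,2] 'a' = {A,T0}  orig:{A}
  T[3,3] 'a' = {A,T0}  orig:{A}
  T[2,3] 'aa' = {B,X3}  orig:{B}

Original NTs in T[2,3] deriving "aa": ["B"]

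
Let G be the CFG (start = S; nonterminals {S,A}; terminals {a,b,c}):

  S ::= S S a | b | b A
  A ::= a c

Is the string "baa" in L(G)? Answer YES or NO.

CNF form of G:
  S -> S X3 | T2 A | b
  A -> T0 T1
  T0 -> a
  T1 -> c
  T2 -> b
  X3 -> S T0

CYK fill:
  cell(0,0) b: {S,T2}  orig:{S}
  cell(1,1) a: {T0}  orig:{}
  cell(2,2) a: {T0}  orig:{}
  cell(0,1) ba: {X3}  orig:{}
  cell(1,2) aa: ∅
  cell(0,2) baa: ∅

S ∉ T[0,2] ⇒ NO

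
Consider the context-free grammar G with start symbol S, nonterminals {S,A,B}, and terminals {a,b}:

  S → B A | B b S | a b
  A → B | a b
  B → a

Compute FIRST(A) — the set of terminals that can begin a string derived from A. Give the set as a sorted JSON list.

Compute FIRST by fixpoint:
round 1:
  A via A→a b: +{a}
  B via B→a: +{a}
  S via S→B A: +{a}
  FIRST[S]={a}  FIRST[A]={a}  FIRST[B]={a}
round 2: (no change)
  FIRST[S]={a}  FIRST[A]={a}  FIRST[B]={a}

FIRST(A) = ["a"]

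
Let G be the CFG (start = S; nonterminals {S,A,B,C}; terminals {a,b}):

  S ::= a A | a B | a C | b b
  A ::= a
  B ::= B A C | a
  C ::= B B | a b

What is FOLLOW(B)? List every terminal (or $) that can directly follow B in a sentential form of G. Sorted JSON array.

FIRST sets, iterate to fixpoint:
iter 1:
  A via A→a: +{a}
  B via B→a: +{a}
  C via C→B B: +{a}
  S via S→a A: +{a}
  S via S→b b: +{b}
  FIRST(S)={a,b}  FIRST(A)={a}  FIRST(B)={a}  FIRST(C)={a}
iter 2: done
  FIRST(S)={a,b}  FIRST(A)={a}  FIRST(B)={a}  FIRST(C)={a}

FOLLOW sets:
seed FOLLOW(S) with $
[1]
  B→B A C: FOLLOW(B) ⊇ FIRST(A) = {a}; new: +{a}
  B→B A C: FOLLOW(A) ⊇ FIRST(C) = {a}; new: +{a}
  B→B A C: FOLLOW(C) ⊇ FOLLOW(B) ⊇ {a}; new: +{a}
  S→a A: FOLLOW(A) ⊇ FOLLOW(S) ⊇ {$}; new: +{$}
  S→a B: FOLLOW(B) ⊇ FOLLOW(S) ⊇ {$}; new: +{$}
  S→a C: FOLLOW(C) ⊇ FOLLOW(S) ⊇ {$}; new: +{$}
  S: {$}  A: {$,a}  B: {$,a}  C: {$,a}
[2] — fixpoint
  S: {$}  A: {$,a}  B: {$,a}  C: {$,a}

FOLLOW(B) = ["$", "a"]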